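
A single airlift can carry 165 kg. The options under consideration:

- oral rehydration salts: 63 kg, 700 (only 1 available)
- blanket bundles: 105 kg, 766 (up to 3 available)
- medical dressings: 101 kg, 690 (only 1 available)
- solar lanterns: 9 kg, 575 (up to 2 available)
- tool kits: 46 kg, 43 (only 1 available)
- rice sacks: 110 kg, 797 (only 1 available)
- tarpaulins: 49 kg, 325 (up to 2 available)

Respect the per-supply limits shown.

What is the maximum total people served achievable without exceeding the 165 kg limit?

2175

The ratio ordering already packs tightly: oral rehydration salts + 2×solar lanterns + tarpaulins, 130 kg, 2175.
Every other selection either busts 165 kg or exceeds an availability limit or fails to beat 2175.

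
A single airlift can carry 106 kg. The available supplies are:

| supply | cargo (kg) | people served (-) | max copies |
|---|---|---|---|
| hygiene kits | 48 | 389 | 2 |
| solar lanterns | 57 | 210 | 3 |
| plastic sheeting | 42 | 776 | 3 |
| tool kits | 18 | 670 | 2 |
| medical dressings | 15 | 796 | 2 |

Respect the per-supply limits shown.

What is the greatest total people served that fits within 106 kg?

3038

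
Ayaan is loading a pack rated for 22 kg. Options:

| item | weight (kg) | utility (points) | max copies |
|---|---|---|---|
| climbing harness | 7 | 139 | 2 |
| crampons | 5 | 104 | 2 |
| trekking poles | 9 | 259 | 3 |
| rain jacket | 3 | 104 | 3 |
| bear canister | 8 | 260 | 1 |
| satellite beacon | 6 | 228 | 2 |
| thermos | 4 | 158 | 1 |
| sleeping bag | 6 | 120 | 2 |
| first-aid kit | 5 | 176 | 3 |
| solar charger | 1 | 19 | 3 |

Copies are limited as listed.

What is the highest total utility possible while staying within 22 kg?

A density-first pass picks 2×satellite beacon + thermos + first-aid kit + solar charger — 809 at 22 kg.
Replace first-aid kit and solar charger with 2×rain jacket: the trade gains 13 net, giving 822 at 22 kg.
That's the maximum — no swap from here does better than 822.

822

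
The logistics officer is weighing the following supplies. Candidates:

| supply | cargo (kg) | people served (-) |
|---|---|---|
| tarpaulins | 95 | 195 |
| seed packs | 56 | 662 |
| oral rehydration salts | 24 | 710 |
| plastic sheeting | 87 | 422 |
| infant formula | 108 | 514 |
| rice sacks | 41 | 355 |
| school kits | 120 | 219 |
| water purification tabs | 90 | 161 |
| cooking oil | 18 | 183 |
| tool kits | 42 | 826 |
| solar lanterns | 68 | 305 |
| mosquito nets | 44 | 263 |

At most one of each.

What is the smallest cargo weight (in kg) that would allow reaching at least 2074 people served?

Need the lightest bundle worth ≥ 2074.
seed packs + oral rehydration salts + tool kits: 2198 people served at 122 kg.
Any bundle with less than 122 kg falls short of 2074.

122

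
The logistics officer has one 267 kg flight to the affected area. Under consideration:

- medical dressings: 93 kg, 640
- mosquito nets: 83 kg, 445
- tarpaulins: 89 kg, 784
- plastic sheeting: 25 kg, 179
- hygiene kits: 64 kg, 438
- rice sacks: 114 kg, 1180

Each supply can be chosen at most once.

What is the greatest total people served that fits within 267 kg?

Greedy by ratio would take tarpaulins + plastic sheeting + rice sacks: 228 kg used, total 2143.
Dropping plastic sheeting frees 25 kg; slotting in hygiene kits (64 kg) lifts the total to 2402 at 267 kg.
Runner-up tarpaulins + plastic sheeting + rice sacks tops out at 2143.

2402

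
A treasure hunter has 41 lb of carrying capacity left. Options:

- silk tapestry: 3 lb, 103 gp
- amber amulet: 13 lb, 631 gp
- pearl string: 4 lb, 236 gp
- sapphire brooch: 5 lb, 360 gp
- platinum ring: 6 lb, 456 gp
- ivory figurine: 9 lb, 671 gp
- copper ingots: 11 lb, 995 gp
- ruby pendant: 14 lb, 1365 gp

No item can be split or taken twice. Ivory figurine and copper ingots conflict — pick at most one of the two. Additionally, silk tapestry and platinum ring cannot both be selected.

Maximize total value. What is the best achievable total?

Pearl string + sapphire brooch + platinum ring + copper ingots + ruby pendant uses 40 of the 41 lb and totals 3412.

3412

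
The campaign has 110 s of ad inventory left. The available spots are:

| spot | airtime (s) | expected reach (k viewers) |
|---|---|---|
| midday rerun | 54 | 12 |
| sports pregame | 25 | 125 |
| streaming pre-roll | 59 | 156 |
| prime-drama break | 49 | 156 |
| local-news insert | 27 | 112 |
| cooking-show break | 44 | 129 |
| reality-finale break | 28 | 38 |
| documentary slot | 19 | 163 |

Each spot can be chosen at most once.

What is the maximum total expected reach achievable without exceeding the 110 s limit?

By expected reach per s: documentary slot 8.58, sports pregame 5.00, local-news insert 4.15 lead.
Greedy by ratio would take sports pregame + local-news insert + reality-finale break + documentary slot: 99 s used, total 438.
The 55 s tied up in local-news insert and reality-finale break is better spent on streaming pre-roll — total rises to 444 (103 s).
An exhaustive check of the 256 subsets confirms 444.

444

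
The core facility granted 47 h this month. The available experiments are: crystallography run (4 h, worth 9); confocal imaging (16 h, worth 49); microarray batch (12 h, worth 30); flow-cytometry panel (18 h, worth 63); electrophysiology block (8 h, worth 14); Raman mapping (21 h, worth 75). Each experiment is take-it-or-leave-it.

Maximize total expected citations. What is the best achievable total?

Greedy by ratio would take crystallography run + flow-cytometry panel + Raman mapping: 43 h used, total 147.
Replace crystallography run with electrophysiology block: the trade gains 5 net, giving 152 at 47 h.
Next best is crystallography run + flow-cytometry panel + Raman mapping at 147 (43 h) — short by 5.

152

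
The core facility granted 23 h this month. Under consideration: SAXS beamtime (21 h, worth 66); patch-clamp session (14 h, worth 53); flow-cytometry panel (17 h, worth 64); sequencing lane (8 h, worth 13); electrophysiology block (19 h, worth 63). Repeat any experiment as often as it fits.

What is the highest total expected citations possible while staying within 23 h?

66

Density check — patch-clamp session 3.79, flow-cytometry panel 3.76, electrophysiology block 3.32, SAXS beamtime 3.14 are the best per h.
Best packing: SAXS beamtime — 21 h, 66 total.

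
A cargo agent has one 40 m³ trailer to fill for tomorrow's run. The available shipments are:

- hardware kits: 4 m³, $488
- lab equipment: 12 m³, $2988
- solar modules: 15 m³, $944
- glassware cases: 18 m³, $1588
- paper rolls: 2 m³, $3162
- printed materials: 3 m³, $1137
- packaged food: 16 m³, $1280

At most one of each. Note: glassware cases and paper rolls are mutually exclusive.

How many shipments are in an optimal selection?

5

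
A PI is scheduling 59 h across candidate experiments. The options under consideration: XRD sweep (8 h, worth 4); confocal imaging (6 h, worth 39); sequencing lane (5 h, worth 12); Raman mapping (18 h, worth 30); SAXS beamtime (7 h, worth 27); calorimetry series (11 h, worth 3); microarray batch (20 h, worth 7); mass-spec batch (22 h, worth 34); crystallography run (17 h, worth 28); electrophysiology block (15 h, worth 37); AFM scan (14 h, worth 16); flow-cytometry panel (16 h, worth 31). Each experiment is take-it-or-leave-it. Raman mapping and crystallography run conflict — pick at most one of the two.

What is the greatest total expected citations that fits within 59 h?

Density check — confocal imaging 6.50, SAXS beamtime 3.86, electrophysiology block 2.47, sequencing lane 2.40 are the best per h.
Taking XRD sweep + confocal imaging + sequencing lane + SAXS beamtime + electrophysiology block + flow-cytometry panel: 57 h used, 150 in expected citations.
The spare 2 h is too small for any remaining experiment, and no feasible exchange beats 150.

150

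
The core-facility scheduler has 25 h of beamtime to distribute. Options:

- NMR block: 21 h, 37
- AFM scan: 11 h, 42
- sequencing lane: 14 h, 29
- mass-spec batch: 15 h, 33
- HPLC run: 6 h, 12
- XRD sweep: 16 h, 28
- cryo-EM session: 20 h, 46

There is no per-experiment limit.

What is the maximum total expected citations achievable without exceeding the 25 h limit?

84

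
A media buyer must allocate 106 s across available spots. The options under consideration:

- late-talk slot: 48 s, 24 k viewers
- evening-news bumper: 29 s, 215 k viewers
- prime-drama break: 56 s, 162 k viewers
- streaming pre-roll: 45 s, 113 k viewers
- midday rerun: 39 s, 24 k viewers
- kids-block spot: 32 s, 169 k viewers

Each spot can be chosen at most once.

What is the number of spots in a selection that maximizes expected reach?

Best achievable expected reach is 497.
For example evening-news bumper + streaming pre-roll + kids-block spot achieves it, using 106 s.
Any selection reaching 497 contains exactly 3 spots.

3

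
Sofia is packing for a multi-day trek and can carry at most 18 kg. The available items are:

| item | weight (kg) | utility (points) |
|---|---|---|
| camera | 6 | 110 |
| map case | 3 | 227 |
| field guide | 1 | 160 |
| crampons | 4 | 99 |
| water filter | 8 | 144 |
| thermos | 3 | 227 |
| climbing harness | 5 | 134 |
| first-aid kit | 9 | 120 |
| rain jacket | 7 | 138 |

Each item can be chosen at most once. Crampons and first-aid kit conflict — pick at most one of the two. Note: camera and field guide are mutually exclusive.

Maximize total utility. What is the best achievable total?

851

Density check — field guide 160.00, map case 75.67, thermos 75.67, climbing harness 26.80 are the best per kg.
Greedy by ratio would take map case + field guide + crampons + thermos + climbing harness: 16 kg used, total 847.
The 5 kg tied up in climbing harness is better spent on rain jacket — total rises to 851 (18 kg).
Next best is map case + field guide + crampons + thermos + climbing harness at 847 (16 kg) — short by 4.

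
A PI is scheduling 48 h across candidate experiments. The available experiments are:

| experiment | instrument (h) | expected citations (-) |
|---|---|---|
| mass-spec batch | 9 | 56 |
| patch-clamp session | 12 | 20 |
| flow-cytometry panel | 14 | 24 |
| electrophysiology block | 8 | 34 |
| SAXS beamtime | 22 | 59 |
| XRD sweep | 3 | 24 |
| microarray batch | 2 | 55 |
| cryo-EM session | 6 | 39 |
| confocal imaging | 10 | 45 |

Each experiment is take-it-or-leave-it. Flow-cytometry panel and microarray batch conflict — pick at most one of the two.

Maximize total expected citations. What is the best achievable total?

The ratio ordering already packs tightly: mass-spec batch + electrophysiology block + XRD sweep + microarray batch + cryo-EM session + confocal imaging, 38 h, 253.

253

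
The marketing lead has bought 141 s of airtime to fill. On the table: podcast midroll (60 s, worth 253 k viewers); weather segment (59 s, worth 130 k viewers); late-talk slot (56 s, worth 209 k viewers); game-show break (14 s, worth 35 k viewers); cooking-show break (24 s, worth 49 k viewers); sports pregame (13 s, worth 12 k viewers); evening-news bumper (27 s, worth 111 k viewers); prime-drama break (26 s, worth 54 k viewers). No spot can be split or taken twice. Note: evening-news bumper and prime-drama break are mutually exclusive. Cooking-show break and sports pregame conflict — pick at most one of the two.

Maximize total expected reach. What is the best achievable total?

Ranking by ratio (expected reach/s): podcast midroll 4.22, evening-news bumper 4.11, late-talk slot 3.73.
Taking podcast midroll + late-talk slot + cooking-show break: 140 s used, 511 in expected reach.

511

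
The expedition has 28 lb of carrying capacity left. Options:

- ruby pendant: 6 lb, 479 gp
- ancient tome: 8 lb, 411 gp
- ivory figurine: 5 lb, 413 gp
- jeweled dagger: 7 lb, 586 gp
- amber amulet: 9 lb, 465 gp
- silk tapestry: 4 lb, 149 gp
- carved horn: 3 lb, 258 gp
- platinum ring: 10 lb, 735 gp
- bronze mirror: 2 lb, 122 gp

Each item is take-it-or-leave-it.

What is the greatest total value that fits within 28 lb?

2213

The ratio heuristic lands on ruby pendant + ivory figurine + jeweled dagger + silk tapestry + carved horn + bronze mirror (2007) but leaves 1 lb idle.
Dropping silk tapestry and carved horn and bronze mirror frees 9 lb; slotting in platinum ring (10 lb) lifts the total to 2213 at 28 lb.
Nothing else within 28 lb beats 2213.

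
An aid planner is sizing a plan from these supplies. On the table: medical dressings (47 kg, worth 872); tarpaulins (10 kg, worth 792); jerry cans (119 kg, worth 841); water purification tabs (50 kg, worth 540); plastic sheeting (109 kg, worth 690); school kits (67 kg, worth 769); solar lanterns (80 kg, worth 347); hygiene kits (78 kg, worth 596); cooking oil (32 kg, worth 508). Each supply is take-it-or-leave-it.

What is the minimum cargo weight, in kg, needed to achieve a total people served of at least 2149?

Minimise kg subject to total people served ≥ 2149.
medical dressings + tarpaulins + cooking oil: 2172 people served at 89 kg.
Below 89 kg the best achievable stays under 2149.

89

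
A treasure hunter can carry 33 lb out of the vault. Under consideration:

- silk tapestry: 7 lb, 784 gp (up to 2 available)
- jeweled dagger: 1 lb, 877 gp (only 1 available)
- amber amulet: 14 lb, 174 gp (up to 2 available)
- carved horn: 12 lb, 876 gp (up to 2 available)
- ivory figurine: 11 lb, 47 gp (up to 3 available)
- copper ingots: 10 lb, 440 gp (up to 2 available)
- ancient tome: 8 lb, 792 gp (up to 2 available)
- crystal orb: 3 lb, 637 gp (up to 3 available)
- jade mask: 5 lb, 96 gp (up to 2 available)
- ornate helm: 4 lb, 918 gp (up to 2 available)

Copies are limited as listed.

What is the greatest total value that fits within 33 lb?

6200

Ranking by ratio (value/lb): jeweled dagger 877.00, ornate helm 229.50, crystal orb 212.33, silk tapestry 112.00.
Filling by ratio: 2×silk tapestry + jeweled dagger + 3×crystal orb + 2×ornate helm for 6192, with 1 lb left unused.
The 7 lb tied up in silk tapestry is better spent on ancient tome — total rises to 6200 (33 lb).
No other feasible combination exceeds 6200.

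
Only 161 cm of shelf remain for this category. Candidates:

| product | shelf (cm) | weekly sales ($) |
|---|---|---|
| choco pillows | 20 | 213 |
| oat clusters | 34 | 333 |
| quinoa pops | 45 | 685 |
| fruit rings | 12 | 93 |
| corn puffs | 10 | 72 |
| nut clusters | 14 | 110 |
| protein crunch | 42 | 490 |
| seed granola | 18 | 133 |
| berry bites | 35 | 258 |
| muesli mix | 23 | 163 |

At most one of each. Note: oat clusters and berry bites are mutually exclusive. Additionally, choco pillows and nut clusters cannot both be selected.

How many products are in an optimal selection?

The maximum weekly sales within 161 cm is 1854.
One optimal bundle: choco pillows + oat clusters + quinoa pops + protein crunch + seed granola (159 cm).
Every optimal selection uses 5 products.

5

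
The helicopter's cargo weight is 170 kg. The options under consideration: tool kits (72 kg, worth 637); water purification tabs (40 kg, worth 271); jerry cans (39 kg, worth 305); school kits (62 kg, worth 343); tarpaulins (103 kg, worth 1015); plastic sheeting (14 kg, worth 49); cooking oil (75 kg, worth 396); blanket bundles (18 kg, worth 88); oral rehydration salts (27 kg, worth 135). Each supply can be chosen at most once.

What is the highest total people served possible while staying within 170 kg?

1455

Jerry cans + tarpaulins + oral rehydration salts uses 169 of the 170 kg and totals 1455.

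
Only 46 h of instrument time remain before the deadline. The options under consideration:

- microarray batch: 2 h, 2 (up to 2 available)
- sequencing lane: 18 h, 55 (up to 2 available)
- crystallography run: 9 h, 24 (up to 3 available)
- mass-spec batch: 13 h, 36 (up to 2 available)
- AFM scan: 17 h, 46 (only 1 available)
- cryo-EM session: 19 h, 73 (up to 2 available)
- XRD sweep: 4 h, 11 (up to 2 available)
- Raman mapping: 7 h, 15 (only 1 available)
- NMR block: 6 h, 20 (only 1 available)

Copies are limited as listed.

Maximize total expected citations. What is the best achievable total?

168

The ratio ordering already packs tightly: microarray batch + 2×cryo-EM session + NMR block, 46 h, 168.
That's the maximum — no swap from here does better than 168.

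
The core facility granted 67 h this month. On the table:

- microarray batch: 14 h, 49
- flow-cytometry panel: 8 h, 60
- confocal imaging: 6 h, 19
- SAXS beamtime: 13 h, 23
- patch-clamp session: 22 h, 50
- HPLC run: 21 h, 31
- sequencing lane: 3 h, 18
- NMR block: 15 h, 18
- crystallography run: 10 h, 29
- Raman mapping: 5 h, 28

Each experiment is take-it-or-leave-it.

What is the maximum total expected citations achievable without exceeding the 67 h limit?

The ratio heuristic lands on microarray batch + flow-cytometry panel + confocal imaging + SAXS beamtime + sequencing lane + crystallography run + Raman mapping (226) but leaves 8 h idle.
The 16 h tied up in SAXS beamtime and sequencing lane is better spent on patch-clamp session — total rises to 235 (65 h).
Next best is microarray batch + flow-cytometry panel + patch-clamp session + sequencing lane + crystallography run + Raman mapping at 234 (62 h) — short by 1.

235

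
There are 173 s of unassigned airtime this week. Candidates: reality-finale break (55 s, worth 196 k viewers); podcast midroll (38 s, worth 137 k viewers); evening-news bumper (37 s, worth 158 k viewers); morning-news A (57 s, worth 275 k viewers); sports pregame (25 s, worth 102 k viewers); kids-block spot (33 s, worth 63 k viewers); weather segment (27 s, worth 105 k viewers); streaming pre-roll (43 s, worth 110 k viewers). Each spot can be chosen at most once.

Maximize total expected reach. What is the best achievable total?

Density check — morning-news A 4.82, evening-news bumper 4.27, sports pregame 4.08, weather segment 3.89 are the best per s.
The ratio heuristic lands on evening-news bumper + morning-news A + sports pregame + weather segment (640) but leaves 27 s idle.
The 37 s tied up in evening-news bumper is better spent on reality-finale break — total rises to 678 (164 s).
That's the maximum — no swap from here does better than 678.

678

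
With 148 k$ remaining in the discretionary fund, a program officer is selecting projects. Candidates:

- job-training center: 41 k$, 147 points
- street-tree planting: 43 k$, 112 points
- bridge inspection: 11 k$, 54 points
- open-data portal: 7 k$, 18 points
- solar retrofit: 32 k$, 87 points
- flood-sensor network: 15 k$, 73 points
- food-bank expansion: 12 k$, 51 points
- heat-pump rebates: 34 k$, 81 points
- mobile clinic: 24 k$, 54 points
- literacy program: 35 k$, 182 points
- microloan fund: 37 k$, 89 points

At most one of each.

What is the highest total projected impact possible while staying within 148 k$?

594

Density check — literacy program 5.20, bridge inspection 4.91, flood-sensor network 4.87 are the best per k$.
Taking job-training center + bridge inspection + solar retrofit + flood-sensor network + food-bank expansion + literacy program: 146 k$ used, 594 in projected impact.
Next best is job-training center + bridge inspection + flood-sensor network + food-bank expansion + heat-pump rebates + literacy program at 588 (148 k$) — short by 6.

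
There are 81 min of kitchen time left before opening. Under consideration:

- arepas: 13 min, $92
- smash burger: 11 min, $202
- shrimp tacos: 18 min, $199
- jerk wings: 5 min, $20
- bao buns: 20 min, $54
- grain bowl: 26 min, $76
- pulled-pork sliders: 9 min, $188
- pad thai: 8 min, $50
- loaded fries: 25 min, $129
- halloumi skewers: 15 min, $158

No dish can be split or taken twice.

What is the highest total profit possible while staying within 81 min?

909

Arepas + smash burger + shrimp tacos + jerk wings + pulled-pork sliders + pad thai + halloumi skewers uses 79 of the 81 min and totals 909.
Next best is arepas + smash burger + shrimp tacos + pulled-pork sliders + pad thai + halloumi skewers at 889 (74 min) — short by 20.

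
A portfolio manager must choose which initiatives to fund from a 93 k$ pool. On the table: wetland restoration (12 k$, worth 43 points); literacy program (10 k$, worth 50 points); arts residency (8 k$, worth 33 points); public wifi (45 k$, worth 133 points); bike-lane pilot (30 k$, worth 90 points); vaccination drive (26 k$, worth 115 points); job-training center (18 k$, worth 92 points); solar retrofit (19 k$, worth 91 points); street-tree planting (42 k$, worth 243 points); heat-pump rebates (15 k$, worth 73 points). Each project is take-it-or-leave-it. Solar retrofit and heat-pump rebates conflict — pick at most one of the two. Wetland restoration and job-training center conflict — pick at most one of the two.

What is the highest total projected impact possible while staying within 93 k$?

Best packing: literacy program + arts residency + job-training center + street-tree planting + heat-pump rebates — 93 k$, 491 total.
No other feasible combination exceeds 491.

491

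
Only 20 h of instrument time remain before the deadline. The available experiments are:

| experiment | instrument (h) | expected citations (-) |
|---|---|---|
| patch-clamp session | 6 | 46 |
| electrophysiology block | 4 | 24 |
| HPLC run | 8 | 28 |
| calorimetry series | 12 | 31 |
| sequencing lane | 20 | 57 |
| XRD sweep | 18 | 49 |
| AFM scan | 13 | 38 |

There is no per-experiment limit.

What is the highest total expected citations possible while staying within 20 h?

140

Ranking by ratio (expected citations/h): patch-clamp session 7.67, electrophysiology block 6.00, HPLC run 3.50, AFM scan 2.92.
Filling by ratio: 3×patch-clamp session for 138, with 2 h left unused.
The 6 h tied up in patch-clamp session is better spent on 2×electrophysiology block — total rises to 140 (20 h).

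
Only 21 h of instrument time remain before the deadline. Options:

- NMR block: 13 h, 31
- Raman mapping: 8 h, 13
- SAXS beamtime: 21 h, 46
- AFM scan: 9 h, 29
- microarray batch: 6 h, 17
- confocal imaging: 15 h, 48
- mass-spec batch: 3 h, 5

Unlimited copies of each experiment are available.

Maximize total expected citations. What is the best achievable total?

65

By expected citations per h: AFM scan 3.22, confocal imaging 3.20, microarray batch 2.83, NMR block 2.38 lead.
Greedy by ratio would take 2×AFM scan + mass-spec batch: 21 h used, total 63.
Replace 2×AFM scan and mass-spec batch with microarray batch + confocal imaging: the trade gains 2 net, giving 65 at 21 h.
Nothing else within 21 h beats 65.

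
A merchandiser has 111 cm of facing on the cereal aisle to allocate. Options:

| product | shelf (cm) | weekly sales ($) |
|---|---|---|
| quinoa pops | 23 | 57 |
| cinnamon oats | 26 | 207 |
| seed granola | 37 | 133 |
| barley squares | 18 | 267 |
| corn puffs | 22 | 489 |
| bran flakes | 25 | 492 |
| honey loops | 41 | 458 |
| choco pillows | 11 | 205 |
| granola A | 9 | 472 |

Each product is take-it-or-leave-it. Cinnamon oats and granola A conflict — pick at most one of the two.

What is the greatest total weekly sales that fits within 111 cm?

2116

Best packing: corn puffs + bran flakes + honey loops + choco pillows + granola A — 108 cm, 2116 total.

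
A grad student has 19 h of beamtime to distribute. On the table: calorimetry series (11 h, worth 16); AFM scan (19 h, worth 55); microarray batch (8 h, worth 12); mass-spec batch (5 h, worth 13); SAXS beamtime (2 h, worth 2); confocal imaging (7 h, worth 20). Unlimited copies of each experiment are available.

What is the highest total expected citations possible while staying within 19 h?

The ratio ordering already packs tightly: AFM scan, 19 h, 55.
No other feasible combination exceeds 55.

55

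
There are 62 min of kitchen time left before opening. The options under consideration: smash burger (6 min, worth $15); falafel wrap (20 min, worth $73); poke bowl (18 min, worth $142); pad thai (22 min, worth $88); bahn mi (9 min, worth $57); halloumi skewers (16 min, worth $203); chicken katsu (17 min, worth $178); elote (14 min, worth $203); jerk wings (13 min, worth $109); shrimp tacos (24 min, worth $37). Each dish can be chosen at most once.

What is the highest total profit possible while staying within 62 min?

Halloumi skewers + chicken katsu + elote + jerk wings uses 60 of the 62 min and totals 693.
Nothing else within 62 min beats 693.

693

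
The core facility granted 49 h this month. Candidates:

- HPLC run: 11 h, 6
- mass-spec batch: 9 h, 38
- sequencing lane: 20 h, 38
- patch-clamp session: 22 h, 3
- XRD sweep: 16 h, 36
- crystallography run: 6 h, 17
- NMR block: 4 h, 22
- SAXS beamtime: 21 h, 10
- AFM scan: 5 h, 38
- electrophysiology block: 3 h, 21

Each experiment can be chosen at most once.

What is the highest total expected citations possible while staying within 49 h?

174

Greedy by ratio would take mass-spec batch + XRD sweep + crystallography run + NMR block + AFM scan + electrophysiology block: 43 h used, total 172.
Dropping XRD sweep frees 16 h; slotting in sequencing lane (20 h) lifts the total to 174 at 47 h.
Runner-up mass-spec batch + XRD sweep + crystallography run + NMR block + AFM scan + electrophysiology block tops out at 172.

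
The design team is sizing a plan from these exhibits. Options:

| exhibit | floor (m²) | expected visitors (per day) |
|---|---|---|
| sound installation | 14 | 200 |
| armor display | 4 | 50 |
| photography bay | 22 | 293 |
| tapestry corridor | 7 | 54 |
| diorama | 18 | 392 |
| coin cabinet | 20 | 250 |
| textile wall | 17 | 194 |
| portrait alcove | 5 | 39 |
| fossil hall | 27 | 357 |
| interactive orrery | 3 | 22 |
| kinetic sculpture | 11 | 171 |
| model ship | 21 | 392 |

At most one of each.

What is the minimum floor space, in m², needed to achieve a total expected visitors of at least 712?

Look for the lowest-floor combination reaching 712.
diorama + model ship reaches 784 using 39 m².
Any bundle with less than 39 m² falls short of 712.

39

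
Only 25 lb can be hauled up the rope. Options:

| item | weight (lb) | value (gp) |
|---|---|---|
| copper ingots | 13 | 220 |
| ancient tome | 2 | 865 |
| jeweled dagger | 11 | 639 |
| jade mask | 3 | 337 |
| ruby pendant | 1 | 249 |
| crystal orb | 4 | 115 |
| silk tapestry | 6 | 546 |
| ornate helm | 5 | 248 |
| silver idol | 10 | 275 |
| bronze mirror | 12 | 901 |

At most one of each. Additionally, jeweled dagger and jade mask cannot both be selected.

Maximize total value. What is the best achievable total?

2898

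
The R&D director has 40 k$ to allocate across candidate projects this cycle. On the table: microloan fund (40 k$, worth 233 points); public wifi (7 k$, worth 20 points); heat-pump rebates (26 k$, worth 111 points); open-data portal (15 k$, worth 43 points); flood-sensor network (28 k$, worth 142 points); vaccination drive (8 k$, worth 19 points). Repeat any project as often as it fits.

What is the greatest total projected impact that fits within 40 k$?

233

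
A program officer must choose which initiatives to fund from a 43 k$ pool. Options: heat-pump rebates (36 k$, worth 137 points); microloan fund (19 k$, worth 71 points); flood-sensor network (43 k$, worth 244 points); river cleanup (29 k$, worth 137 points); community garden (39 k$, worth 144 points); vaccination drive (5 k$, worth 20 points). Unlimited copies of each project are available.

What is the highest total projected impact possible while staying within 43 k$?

By projected impact per k$: flood-sensor network 5.67, river cleanup 4.72, vaccination drive 4.00 lead.
Flood-sensor network uses 43 of the 43 k$ and totals 244.
Every other selection either busts 43 k$ or fails to beat 244.

244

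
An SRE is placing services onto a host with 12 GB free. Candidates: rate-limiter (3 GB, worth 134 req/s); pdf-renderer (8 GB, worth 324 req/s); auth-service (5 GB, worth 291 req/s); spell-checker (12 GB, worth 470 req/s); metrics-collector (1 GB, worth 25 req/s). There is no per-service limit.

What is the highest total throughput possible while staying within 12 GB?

632

By throughput per GB: auth-service 58.20, rate-limiter 44.67, pdf-renderer 40.50 lead.
2×auth-service + 2×metrics-collector uses 12 of the 12 GB and totals 632.
Every other selection either busts 12 GB or fails to beat 632.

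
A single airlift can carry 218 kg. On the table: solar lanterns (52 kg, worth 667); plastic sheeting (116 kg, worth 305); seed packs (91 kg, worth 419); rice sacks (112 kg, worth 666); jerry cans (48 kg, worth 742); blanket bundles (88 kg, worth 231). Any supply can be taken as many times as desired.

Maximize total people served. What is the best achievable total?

2968

Density check — jerry cans 15.46, solar lanterns 12.83, rice sacks 5.95 are the best per kg.
Taking 4×jerry cans: 192 kg used, 2968 in people served.
That's the maximum — no swap from here does better than 2968.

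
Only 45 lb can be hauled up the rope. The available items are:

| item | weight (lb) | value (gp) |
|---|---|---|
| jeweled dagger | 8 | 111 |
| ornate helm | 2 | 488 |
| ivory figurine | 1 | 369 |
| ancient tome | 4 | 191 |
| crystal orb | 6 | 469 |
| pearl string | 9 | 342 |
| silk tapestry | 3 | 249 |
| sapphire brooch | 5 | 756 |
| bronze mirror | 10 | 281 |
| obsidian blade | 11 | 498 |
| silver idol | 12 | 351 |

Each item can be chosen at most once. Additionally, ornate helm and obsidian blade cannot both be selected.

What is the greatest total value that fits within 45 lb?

Best packing: ornate helm + ivory figurine + ancient tome + crystal orb + pearl string + silk tapestry + sapphire brooch + silver idol — 42 lb, 3215 total.
The closest alternative, ornate helm + ivory figurine + ancient tome + crystal orb + silk tapestry + sapphire brooch + bronze mirror + silver idol, reaches only 3154.

3215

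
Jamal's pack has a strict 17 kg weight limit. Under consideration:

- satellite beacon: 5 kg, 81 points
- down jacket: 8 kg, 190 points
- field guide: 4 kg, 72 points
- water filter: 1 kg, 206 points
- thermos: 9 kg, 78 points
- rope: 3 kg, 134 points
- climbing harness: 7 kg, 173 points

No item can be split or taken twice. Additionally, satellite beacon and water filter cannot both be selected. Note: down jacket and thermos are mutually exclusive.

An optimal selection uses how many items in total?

Best achievable utility is 602.
One optimal bundle: down jacket + field guide + water filter + rope (16 kg).
Every optimal selection uses 4 items.

4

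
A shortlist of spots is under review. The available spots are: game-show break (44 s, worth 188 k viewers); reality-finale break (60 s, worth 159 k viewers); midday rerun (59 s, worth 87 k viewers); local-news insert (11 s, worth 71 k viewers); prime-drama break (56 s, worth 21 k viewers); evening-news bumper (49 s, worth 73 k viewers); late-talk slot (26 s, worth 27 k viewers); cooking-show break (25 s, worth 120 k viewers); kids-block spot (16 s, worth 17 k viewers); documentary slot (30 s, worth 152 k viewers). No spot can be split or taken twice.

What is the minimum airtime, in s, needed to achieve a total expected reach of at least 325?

Look for the lowest-airtime combination reaching 325.
local-news insert + cooking-show break + documentary slot reaches 343 using 66 s.
Below 66 s the best achievable stays under 325.

66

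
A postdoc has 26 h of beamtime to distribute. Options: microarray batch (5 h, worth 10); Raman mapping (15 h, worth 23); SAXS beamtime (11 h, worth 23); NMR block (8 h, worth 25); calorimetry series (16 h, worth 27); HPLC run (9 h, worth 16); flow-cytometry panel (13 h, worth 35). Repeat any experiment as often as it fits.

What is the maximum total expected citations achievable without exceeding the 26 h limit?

Ranking by ratio (expected citations/h): NMR block 3.12, flow-cytometry panel 2.69, SAXS beamtime 2.09.
Taking 3×NMR block: 24 h used, 75 in expected citations.

75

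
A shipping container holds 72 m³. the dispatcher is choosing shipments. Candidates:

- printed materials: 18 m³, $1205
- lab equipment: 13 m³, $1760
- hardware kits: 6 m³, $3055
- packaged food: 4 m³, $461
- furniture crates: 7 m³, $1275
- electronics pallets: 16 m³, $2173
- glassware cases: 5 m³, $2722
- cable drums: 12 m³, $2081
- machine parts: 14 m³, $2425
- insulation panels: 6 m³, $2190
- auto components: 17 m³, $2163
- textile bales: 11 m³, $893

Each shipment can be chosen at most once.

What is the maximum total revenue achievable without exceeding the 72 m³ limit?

16406

A density-first pass picks hardware kits + packaged food + furniture crates + electronics pallets + glassware cases + cable drums + machine parts + insulation panels — 16382 at 70 m³.
Dropping packaged food and furniture crates frees 11 m³; slotting in lab equipment (13 m³) lifts the total to 16406 at 72 m³.
No other feasible combination exceeds 16406.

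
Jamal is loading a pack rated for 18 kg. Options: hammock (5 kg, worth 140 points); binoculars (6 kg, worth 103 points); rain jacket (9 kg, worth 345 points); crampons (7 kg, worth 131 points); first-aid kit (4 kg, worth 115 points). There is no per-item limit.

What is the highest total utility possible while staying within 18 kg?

690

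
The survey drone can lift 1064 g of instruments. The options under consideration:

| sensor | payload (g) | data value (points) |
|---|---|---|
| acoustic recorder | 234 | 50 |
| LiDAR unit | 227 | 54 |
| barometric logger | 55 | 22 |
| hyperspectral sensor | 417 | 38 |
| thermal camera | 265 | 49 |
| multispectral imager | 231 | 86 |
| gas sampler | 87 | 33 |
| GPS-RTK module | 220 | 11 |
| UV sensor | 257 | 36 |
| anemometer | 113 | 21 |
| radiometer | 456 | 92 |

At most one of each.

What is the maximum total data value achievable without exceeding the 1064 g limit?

287

Density check — barometric logger 0.40, gas sampler 0.38, multispectral imager 0.37, LiDAR unit 0.24 are the best per g.
Greedy by ratio would take acoustic recorder + LiDAR unit + barometric logger + multispectral imager + gas sampler + anemometer: 947 g used, total 266.
Dropping acoustic recorder and anemometer frees 347 g; slotting in radiometer (456 g) lifts the total to 287 at 1056 g.
The closest alternative, acoustic recorder + barometric logger + multispectral imager + gas sampler + radiometer, reaches only 283.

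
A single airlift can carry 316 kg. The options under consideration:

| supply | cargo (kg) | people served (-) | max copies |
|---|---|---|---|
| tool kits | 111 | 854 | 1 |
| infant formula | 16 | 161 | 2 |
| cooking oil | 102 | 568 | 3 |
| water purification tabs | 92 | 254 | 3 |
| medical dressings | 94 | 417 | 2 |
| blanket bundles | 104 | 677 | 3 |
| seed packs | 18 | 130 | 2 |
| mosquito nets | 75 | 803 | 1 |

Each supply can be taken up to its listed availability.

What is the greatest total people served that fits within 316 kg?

2495

Density check — mosquito nets 10.71, infant formula 10.06, tool kits 7.69 are the best per kg.
A density-first pass picks tool kits + 2×infant formula + 2×seed packs + mosquito nets — 2239 at 254 kg.
The 52 kg tied up in infant formula and 2×seed packs is better spent on blanket bundles — total rises to 2495 (306 kg).
The spare 10 kg is too small for any remaining supply, and no exchange beats 2495.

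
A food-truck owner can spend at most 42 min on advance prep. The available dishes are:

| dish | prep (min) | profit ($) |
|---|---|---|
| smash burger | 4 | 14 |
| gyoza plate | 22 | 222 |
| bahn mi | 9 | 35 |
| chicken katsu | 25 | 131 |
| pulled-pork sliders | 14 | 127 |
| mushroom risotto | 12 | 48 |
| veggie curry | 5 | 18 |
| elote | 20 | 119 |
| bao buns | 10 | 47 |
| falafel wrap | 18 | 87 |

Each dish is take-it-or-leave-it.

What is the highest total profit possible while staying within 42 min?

The ratio ordering already packs tightly: gyoza plate + pulled-pork sliders + veggie curry, 41 min, 367.
An exhaustive check of the 1024 subsets confirms 367.

367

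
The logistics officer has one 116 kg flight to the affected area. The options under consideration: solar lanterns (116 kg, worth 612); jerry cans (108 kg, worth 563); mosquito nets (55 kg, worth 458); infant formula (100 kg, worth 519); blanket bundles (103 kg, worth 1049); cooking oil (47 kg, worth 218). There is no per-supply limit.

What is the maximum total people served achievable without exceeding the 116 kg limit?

Best packing: blanket bundles — 103 kg, 1049 total.
That's the maximum — no swap from here does better than 1049.

1049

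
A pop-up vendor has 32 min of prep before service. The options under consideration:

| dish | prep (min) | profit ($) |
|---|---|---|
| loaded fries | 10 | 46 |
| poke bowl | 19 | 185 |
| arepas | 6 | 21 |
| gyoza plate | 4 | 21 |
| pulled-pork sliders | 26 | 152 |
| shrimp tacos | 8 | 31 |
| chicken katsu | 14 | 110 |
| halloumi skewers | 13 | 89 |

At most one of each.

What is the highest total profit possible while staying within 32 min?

Poke bowl + halloumi skewers uses 32 of the 32 min and totals 274.
Runner-up poke bowl + gyoza plate + shrimp tacos tops out at 237.

274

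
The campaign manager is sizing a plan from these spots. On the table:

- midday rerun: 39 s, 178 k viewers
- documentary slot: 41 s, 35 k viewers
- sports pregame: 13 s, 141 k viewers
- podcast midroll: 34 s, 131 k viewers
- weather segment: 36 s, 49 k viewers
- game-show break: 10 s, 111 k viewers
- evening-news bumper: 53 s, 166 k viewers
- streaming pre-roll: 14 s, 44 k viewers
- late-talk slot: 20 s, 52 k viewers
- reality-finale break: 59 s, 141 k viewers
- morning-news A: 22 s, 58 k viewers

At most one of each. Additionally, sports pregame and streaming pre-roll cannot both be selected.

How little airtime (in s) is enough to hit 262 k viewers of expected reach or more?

Minimise s subject to total expected reach ≥ 262.
sports pregame + game-show break + late-talk slot: 304 expected reach at 43 s.
Below 43 s the best achievable stays under 262.

43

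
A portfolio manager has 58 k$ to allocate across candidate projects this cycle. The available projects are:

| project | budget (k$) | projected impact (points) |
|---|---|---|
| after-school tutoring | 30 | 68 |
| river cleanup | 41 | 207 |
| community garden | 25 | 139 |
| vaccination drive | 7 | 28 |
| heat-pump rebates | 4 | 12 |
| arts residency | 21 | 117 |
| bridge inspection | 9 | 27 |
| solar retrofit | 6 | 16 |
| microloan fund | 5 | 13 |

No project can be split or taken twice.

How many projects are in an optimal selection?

4

Best achievable projected impact is 297.
For example community garden + vaccination drive + arts residency + microloan fund achieves it, using 58 k$.
Any selection reaching 297 contains exactly 4 projects.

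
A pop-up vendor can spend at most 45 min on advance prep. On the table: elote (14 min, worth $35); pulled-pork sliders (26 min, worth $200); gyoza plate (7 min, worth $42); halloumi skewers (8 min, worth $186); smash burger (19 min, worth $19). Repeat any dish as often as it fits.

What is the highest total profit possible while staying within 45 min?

Density check — halloumi skewers 23.25, pulled-pork sliders 7.69, gyoza plate 6.00, elote 2.50 are the best per min.
Best packing: 5×halloumi skewers — 40 min, 930 total.

930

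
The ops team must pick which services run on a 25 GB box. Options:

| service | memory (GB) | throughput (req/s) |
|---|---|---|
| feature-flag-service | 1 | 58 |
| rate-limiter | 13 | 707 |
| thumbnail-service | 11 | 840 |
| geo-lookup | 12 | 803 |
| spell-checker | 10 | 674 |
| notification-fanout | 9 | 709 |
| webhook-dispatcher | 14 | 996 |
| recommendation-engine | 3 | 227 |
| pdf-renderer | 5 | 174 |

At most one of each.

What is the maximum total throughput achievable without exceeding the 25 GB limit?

1836

By throughput per GB: notification-fanout 78.78, thumbnail-service 76.36, recommendation-engine 75.67 lead.
Taking the top-ratio services first gives feature-flag-service + thumbnail-service + notification-fanout + recommendation-engine for 1834 (24 GB).
Replace feature-flag-service and notification-fanout and recommendation-engine with webhook-dispatcher: the trade gains 2 net, giving 1836 at 25 GB.
The closest alternative, feature-flag-service + thumbnail-service + notification-fanout + recommendation-engine, reaches only 1834.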